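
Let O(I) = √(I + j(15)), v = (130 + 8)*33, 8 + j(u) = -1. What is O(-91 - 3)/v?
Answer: I*√103/4554 ≈ 0.0022286*I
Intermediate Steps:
j(u) = -9 (j(u) = -8 - 1 = -9)
v = 4554 (v = 138*33 = 4554)
O(I) = √(-9 + I) (O(I) = √(I - 9) = √(-9 + I))
O(-91 - 3)/v = √(-9 + (-91 - 3))/4554 = √(-9 - 94)*(1/4554) = √(-103)*(1/4554) = (I*√103)*(1/4554) = I*√103/4554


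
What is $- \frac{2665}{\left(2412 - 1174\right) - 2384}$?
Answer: $\frac{2665}{1146} \approx 2.3255$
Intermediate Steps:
$- \frac{2665}{\left(2412 - 1174\right) - 2384} = - \frac{2665}{1238 - 2384} = - \frac{2665}{-1146} = \left(-2665\right) \left(- \frac{1}{1146}\right) = \frac{2665}{1146}$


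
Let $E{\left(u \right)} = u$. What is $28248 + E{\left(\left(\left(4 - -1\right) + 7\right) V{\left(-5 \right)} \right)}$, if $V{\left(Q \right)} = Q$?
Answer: $28188$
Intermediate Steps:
$28248 + E{\left(\left(\left(4 - -1\right) + 7\right) V{\left(-5 \right)} \right)} = 28248 + \left(\left(4 - -1\right) + 7\right) \left(-5\right) = 28248 + \left(\left(4 + 1\right) + 7\right) \left(-5\right) = 28248 + \left(5 + 7\right) \left(-5\right) = 28248 + 12 \left(-5\right) = 28248 - 60 = 28188$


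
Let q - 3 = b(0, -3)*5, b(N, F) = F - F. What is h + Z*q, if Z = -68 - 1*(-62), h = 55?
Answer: 37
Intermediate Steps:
b(N, F) = 0
Z = -6 (Z = -68 + 62 = -6)
q = 3 (q = 3 + 0*5 = 3 + 0 = 3)
h + Z*q = 55 - 6*3 = 55 - 18 = 37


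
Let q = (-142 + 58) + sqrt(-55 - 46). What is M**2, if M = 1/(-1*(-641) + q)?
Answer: (557 + I*sqrt(101))**(-2) ≈ 3.2201e-6 - 1.1624e-7*I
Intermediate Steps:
q = -84 + I*sqrt(101) (q = -84 + sqrt(-101) = -84 + I*sqrt(101) ≈ -84.0 + 10.05*I)
M = 1/(557 + I*sqrt(101)) (M = 1/(-1*(-641) + (-84 + I*sqrt(101))) = 1/(641 + (-84 + I*sqrt(101))) = 1/(557 + I*sqrt(101)) ≈ 0.0017947 - 3.2382e-5*I)
M**2 = (557/310350 - I*sqrt(101)/310350)**2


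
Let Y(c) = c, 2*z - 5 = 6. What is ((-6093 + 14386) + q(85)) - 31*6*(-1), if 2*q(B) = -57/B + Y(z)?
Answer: 2883681/340 ≈ 8481.4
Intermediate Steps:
z = 11/2 (z = 5/2 + (1/2)*6 = 5/2 + 3 = 11/2 ≈ 5.5000)
q(B) = 11/4 - 57/(2*B) (q(B) = (-57/B + 11/2)/2 = (11/2 - 57/B)/2 = 11/4 - 57/(2*B))
((-6093 + 14386) + q(85)) - 31*6*(-1) = ((-6093 + 14386) + (1/4)*(-114 + 11*85)/85) - 31*6*(-1) = (8293 + (1/4)*(1/85)*(-114 + 935)) - 186*(-1) = (8293 + (1/4)*(1/85)*821) + 186 = (8293 + 821/340) + 186 = 2820441/340 + 186 = 2883681/340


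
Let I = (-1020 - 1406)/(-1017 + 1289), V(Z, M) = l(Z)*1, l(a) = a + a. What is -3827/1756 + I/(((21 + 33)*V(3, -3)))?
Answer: -42690739/19344096 ≈ -2.2069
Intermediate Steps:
l(a) = 2*a
V(Z, M) = 2*Z (V(Z, M) = (2*Z)*1 = 2*Z)
I = -1213/136 (I = -2426/272 = -2426*1/272 = -1213/136 ≈ -8.9191)
-3827/1756 + I/(((21 + 33)*V(3, -3))) = -3827/1756 - 1213*1/(6*(21 + 33))/136 = -3827*1/1756 - 1213/(136*(54*6)) = -3827/1756 - 1213/136/324 = -3827/1756 - 1213/136*1/324 = -3827/1756 - 1213/44064 = -42690739/19344096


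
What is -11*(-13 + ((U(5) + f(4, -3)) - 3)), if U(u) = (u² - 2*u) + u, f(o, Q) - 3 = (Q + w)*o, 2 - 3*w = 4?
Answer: 253/3 ≈ 84.333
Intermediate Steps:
w = -⅔ (w = ⅔ - ⅓*4 = ⅔ - 4/3 = -⅔ ≈ -0.66667)
f(o, Q) = 3 + o*(-⅔ + Q) (f(o, Q) = 3 + (Q - ⅔)*o = 3 + (-⅔ + Q)*o = 3 + o*(-⅔ + Q))
U(u) = u² - u
-11*(-13 + ((U(5) + f(4, -3)) - 3)) = -11*(-13 + ((5*(-1 + 5) + (3 - ⅔*4 - 3*4)) - 3)) = -11*(-13 + ((5*4 + (3 - 8/3 - 12)) - 3)) = -11*(-13 + ((20 - 35/3) - 3)) = -11*(-13 + (25/3 - 3)) = -11*(-13 + 16/3) = -11*(-23/3) = 253/3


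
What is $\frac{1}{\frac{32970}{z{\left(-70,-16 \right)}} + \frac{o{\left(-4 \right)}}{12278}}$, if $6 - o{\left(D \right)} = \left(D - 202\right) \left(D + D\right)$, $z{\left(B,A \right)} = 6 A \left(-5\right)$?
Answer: $\frac{98224}{6733625} \approx 0.014587$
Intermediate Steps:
$z{\left(B,A \right)} = - 30 A$
$o{\left(D \right)} = 6 - 2 D \left(-202 + D\right)$ ($o{\left(D \right)} = 6 - \left(D - 202\right) \left(D + D\right) = 6 - \left(-202 + D\right) 2 D = 6 - 2 D \left(-202 + D\right)$)
$\frac{1}{\frac{32970}{z{\left(-70,-16 \right)}} + \frac{o{\left(-4 \right)}}{12278}} = \frac{1}{\frac{32970}{\left(-30\right) \left(-16\right)} + \frac{6 - 2 \left(-4\right)^{2} + 404 \left(-4\right)}{12278}} = \frac{1}{\frac{32970}{480} + \left(6 - 32 - 1616\right) \frac{1}{12278}} = \frac{1}{32970 \cdot \frac{1}{480} + \left(6 - 32 - 1616\right) \frac{1}{12278}} = \frac{1}{\frac{1099}{16} - \frac{821}{6139}} = \frac{1}{\frac{6733625}{98224}} = \frac{98224}{6733625}$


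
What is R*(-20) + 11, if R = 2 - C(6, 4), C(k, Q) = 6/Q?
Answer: 1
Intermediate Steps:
R = ½ (R = 2 - 6/4 = 2 - 1*3/2 = 2 - 3/2 = ½ ≈ 0.50000)
R*(-20) + 11 = (½)*(-20) + 11 = -10 + 11 = 1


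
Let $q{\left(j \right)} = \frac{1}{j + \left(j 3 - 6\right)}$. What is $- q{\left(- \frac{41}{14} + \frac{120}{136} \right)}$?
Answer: $\frac{119}{1688} \approx 0.070498$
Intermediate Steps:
$q{\left(j \right)} = \frac{1}{-6 + 4 j}$ ($q{\left(j \right)} = \frac{1}{j + \left(3 j - 6\right)} = \frac{1}{j + \left(-6 + 3 j\right)} = \frac{1}{-6 + 4 j}$)
$- q{\left(- \frac{41}{14} + \frac{120}{136} \right)} = - \frac{1}{2 \left(-3 + 2 \left(- \frac{41}{14} + \frac{120}{136}\right)\right)} = - \frac{1}{2 \left(-3 + 2 \left(\left(-41\right) \frac{1}{14} + 120 \cdot \frac{1}{136}\right)\right)} = - \frac{1}{2 \left(-3 + 2 \left(- \frac{41}{14} + \frac{15}{17}\right)\right)} = - \frac{1}{2 \left(-3 + 2 \left(- \frac{487}{238}\right)\right)} = - \frac{1}{2 \left(-3 - \frac{487}{119}\right)} = - \frac{1}{2 \left(- \frac{844}{119}\right)} = - \frac{-119}{2 \cdot 844} = \left(-1\right) \left(- \frac{119}{1688}\right) = \frac{119}{1688}$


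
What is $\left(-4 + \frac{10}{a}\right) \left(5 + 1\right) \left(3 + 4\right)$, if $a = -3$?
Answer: $-308$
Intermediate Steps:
$\left(-4 + \frac{10}{a}\right) \left(5 + 1\right) \left(3 + 4\right) = \left(-4 + \frac{10}{-3}\right) \left(5 + 1\right) \left(3 + 4\right) = \left(-4 + 10 \left(- \frac{1}{3}\right)\right) 6 \cdot 7 = \left(-4 - \frac{10}{3}\right) 42 = \left(- \frac{22}{3}\right) 42 = -308$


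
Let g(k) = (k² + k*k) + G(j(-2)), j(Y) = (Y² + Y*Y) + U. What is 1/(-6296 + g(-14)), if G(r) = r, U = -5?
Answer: -1/5901 ≈ -0.00016946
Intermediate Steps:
j(Y) = -5 + 2*Y² (j(Y) = (Y² + Y*Y) - 5 = (Y² + Y²) - 5 = 2*Y² - 5 = -5 + 2*Y²)
g(k) = 3 + 2*k² (g(k) = (k² + k*k) + (-5 + 2*(-2)²) = (k² + k²) + (-5 + 2*4) = 2*k² + (-5 + 8) = 2*k² + 3 = 3 + 2*k²)
1/(-6296 + g(-14)) = 1/(-6296 + (3 + 2*(-14)²)) = 1/(-6296 + (3 + 2*196)) = 1/(-6296 + (3 + 392)) = 1/(-6296 + 395) = 1/(-5901) = -1/5901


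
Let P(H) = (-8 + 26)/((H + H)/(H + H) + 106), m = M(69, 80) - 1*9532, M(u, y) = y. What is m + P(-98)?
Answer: -1011346/107 ≈ -9451.8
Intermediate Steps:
m = -9452 (m = 80 - 1*9532 = 80 - 9532 = -9452)
P(H) = 18/107 (P(H) = 18/((2*H)/((2*H)) + 106) = 18/((2*H)*(1/(2*H)) + 106) = 18/(1 + 106) = 18/107)
m + P(-98) = -9452 + 18/107 = -1011346/107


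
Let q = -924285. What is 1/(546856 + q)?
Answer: -1/377429 ≈ -2.6495e-6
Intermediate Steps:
1/(546856 + q) = 1/(546856 - 924285) = 1/(-377429) = -1/377429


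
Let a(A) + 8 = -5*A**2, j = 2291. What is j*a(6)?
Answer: -430708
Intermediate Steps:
a(A) = -8 - 5*A**2
j*a(6) = 2291*(-8 - 5*6**2) = 2291*(-8 - 5*36) = 2291*(-8 - 180) = 2291*(-188) = -430708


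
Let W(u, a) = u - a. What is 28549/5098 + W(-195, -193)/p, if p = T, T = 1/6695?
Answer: -68233671/5098 ≈ -13384.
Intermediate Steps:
T = 1/6695 ≈ 0.00014937
p = 1/6695 ≈ 0.00014937
28549/5098 + W(-195, -193)/p = 28549/5098 + (-195 - 1*(-193))/(1/6695) = 28549*(1/5098) + (-195 + 193)*6695 = 28549/5098 - 2*6695 = 28549/5098 - 13390 = -68233671/5098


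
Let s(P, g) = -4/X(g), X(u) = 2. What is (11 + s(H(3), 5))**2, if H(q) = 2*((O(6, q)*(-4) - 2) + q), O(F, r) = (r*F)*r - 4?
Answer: 81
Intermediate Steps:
O(F, r) = -4 + F*r**2 (O(F, r) = (F*r)*r - 4 = F*r**2 - 4 = -4 + F*r**2)
H(q) = 28 - 48*q**2 + 2*q (H(q) = 2*(((-4 + 6*q**2)*(-4) - 2) + q) = 2*(((16 - 24*q**2) - 2) + q) = 2*((14 - 24*q**2) + q) = 2*(14 + q - 24*q**2) = 28 - 48*q**2 + 2*q)
s(P, g) = -2 (s(P, g) = -4/2 = -4*1/2 = -2)
(11 + s(H(3), 5))**2 = (11 - 2)**2 = 9**2 = 81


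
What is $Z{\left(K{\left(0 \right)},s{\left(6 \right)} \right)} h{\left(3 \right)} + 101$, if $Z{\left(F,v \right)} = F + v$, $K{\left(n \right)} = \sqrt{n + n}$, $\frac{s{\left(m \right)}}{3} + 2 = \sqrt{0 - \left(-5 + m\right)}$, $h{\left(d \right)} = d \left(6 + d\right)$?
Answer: $-61 + 81 i \approx -61.0 + 81.0 i$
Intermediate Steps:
$s{\left(m \right)} = -6 + 3 \sqrt{5 - m}$ ($s{\left(m \right)} = -6 + 3 \sqrt{0 - \left(-5 + m\right)} = -6 + 3 \sqrt{5 - m}$)
$K{\left(n \right)} = \sqrt{2} \sqrt{n}$ ($K{\left(n \right)} = \sqrt{2 n} = \sqrt{2} \sqrt{n}$)
$Z{\left(K{\left(0 \right)},s{\left(6 \right)} \right)} h{\left(3 \right)} + 101 = \left(\sqrt{2} \sqrt{0} - \left(6 - 3 \sqrt{5 - 6}\right)\right) 3 \left(6 + 3\right) + 101 = \left(\sqrt{2} \cdot 0 - \left(6 - 3 \sqrt{5 - 6}\right)\right) 3 \cdot 9 + 101 = \left(0 - \left(6 - 3 \sqrt{-1}\right)\right) 27 + 101 = \left(0 - \left(6 - 3 i\right)\right) 27 + 101 = \left(-6 + 3 i\right) 27 + 101 = \left(-162 + 81 i\right) + 101 = -61 + 81 i$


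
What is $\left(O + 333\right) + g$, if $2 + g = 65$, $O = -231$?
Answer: $165$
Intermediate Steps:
$g = 63$ ($g = -2 + 65 = 63$)
$\left(O + 333\right) + g = \left(-231 + 333\right) + 63 = 102 + 63 = 165$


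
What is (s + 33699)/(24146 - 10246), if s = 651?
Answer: 687/278 ≈ 2.4712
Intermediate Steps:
(s + 33699)/(24146 - 10246) = (651 + 33699)/(24146 - 10246) = 34350/13900 = 34350*(1/13900) = 687/278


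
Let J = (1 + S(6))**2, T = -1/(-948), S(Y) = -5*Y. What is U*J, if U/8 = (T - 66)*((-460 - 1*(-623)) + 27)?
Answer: -19995161860/237 ≈ -8.4368e+7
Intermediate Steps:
T = 1/948 (T = -1*(-1/948) = 1/948 ≈ 0.0010549)
U = -23775460/237 (U = 8*((1/948 - 66)*((-460 - 1*(-623)) + 27)) = 8*(-62567*((-460 + 623) + 27)/948) = 8*(-62567*(163 + 27)/948) = 8*(-62567/948*190) = 8*(-5943865/474) = -23775460/237 ≈ -1.0032e+5)
J = 841 (J = (1 - 5*6)**2 = (1 - 30)**2 = (-29)**2 = 841)
U*J = -23775460/237*841 = -19995161860/237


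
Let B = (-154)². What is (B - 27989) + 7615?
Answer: 3342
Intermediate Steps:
B = 23716
(B - 27989) + 7615 = (23716 - 27989) + 7615 = -4273 + 7615 = 3342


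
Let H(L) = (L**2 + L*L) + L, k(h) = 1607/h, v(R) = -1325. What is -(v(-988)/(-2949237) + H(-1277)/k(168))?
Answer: -1615327802687971/4739423859 ≈ -3.4083e+5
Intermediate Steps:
H(L) = L + 2*L**2 (H(L) = (L**2 + L**2) + L = 2*L**2 + L = L + 2*L**2)
-(v(-988)/(-2949237) + H(-1277)/k(168)) = -(-1325/(-2949237) + (-1277*(1 + 2*(-1277)))/((1607/168))) = -(-1325*(-1/2949237) + (-1277*(1 - 2554))/((1607*(1/168)))) = -(1325/2949237 + (-1277*(-2553))/(1607/168)) = -(1325/2949237 + 3260181*(168/1607)) = -(1325/2949237 + 547710408/1607) = -1*1615327802687971/4739423859 = -1615327802687971/4739423859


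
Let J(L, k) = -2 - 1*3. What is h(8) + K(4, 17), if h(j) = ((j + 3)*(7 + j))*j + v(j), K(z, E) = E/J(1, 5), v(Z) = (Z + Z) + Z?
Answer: 6703/5 ≈ 1340.6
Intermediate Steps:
J(L, k) = -5 (J(L, k) = -2 - 3 = -5)
v(Z) = 3*Z (v(Z) = 2*Z + Z = 3*Z)
K(z, E) = -E/5 (K(z, E) = E/(-5) = E*(-1/5) = -E/5)
h(j) = 3*j + j*(3 + j)*(7 + j) (h(j) = ((j + 3)*(7 + j))*j + 3*j = ((3 + j)*(7 + j))*j + 3*j = j*(3 + j)*(7 + j) + 3*j = 3*j + j*(3 + j)*(7 + j))
h(8) + K(4, 17) = 8*(24 + 8**2 + 10*8) - 1/5*17 = 8*(24 + 64 + 80) - 17/5 = 8*168 - 17/5 = 1344 - 17/5 = 6703/5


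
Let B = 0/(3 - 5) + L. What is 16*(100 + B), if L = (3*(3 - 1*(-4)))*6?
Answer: 3616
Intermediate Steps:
L = 126 (L = (3*(3 + 4))*6 = (3*7)*6 = 21*6 = 126)
B = 126 (B = 0/(3 - 5) + 126 = 0/(-2) + 126 = 0*(-½) + 126 = 0 + 126 = 126)
16*(100 + B) = 16*(100 + 126) = 16*226 = 3616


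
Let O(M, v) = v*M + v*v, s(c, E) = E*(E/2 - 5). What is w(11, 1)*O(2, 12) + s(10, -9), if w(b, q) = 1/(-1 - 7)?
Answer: 129/2 ≈ 64.500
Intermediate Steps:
w(b, q) = -⅛ (w(b, q) = 1/(-8) = -⅛)
s(c, E) = E*(-5 + E/2) (s(c, E) = E*(E*(½) - 5) = E*(E/2 - 5) = E*(-5 + E/2))
O(M, v) = v² + M*v (O(M, v) = M*v + v² = v² + M*v)
w(11, 1)*O(2, 12) + s(10, -9) = -3*(2 + 12)/2 + (½)*(-9)*(-10 - 9) = -3*14/2 + (½)*(-9)*(-19) = -⅛*168 + 171/2 = -21 + 171/2 = 129/2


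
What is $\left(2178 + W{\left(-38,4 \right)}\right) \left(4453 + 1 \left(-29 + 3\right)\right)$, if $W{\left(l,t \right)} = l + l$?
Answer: $9305554$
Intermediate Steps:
$W{\left(l,t \right)} = 2 l$
$\left(2178 + W{\left(-38,4 \right)}\right) \left(4453 + 1 \left(-29 + 3\right)\right) = \left(2178 + 2 \left(-38\right)\right) \left(4453 + 1 \left(-29 + 3\right)\right) = \left(2178 - 76\right) \left(4453 + 1 \left(-26\right)\right) = 2102 \left(4453 - 26\right) = 2102 \cdot 4427 = 9305554$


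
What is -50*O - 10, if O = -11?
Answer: 540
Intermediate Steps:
-50*O - 10 = -50*(-11) - 10 = 550 - 10 = 540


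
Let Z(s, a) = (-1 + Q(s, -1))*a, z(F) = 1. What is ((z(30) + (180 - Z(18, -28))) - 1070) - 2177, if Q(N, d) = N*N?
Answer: 5978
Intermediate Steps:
Q(N, d) = N²
Z(s, a) = a*(-1 + s²) (Z(s, a) = (-1 + s²)*a = a*(-1 + s²))
((z(30) + (180 - Z(18, -28))) - 1070) - 2177 = ((1 + (180 - (-28)*(-1 + 18²))) - 1070) - 2177 = ((1 + (180 - (-28)*(-1 + 324))) - 1070) - 2177 = ((1 + (180 - (-28)*323)) - 1070) - 2177 = ((1 + (180 - 1*(-9044))) - 1070) - 2177 = ((1 + (180 + 9044)) - 1070) - 2177 = ((1 + 9224) - 1070) - 2177 = (9225 - 1070) - 2177 = 8155 - 2177 = 5978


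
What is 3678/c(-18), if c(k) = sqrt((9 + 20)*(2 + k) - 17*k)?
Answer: -1839*I*sqrt(158)/79 ≈ -292.61*I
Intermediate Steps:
c(k) = sqrt(58 + 12*k) (c(k) = sqrt(29*(2 + k) - 17*k) = sqrt((58 + 29*k) - 17*k) = sqrt(58 + 12*k))
3678/c(-18) = 3678/(sqrt(58 + 12*(-18))) = 3678/(sqrt(58 - 216)) = 3678/(sqrt(-158)) = 3678/((I*sqrt(158))) = 3678*(-I*sqrt(158)/158) = -1839*I*sqrt(158)/79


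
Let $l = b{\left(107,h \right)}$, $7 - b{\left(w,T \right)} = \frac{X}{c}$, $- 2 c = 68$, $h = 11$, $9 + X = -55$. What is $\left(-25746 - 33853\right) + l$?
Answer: $- \frac{1013096}{17} \approx -59594.0$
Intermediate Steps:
$X = -64$ ($X = -9 - 55 = -64$)
$c = -34$ ($c = \left(- \frac{1}{2}\right) 68 = -34$)
$b{\left(w,T \right)} = \frac{87}{17}$ ($b{\left(w,T \right)} = 7 - - \frac{64}{-34} = 7 - \left(-64\right) \left(- \frac{1}{34}\right) = 7 - \frac{32}{17} = \frac{87}{17}$)
$l = \frac{87}{17} \approx 5.1176$
$\left(-25746 - 33853\right) + l = \left(-25746 - 33853\right) + \frac{87}{17} = -59599 + \frac{87}{17} = - \frac{1013096}{17}$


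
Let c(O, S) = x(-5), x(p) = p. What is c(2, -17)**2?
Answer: 25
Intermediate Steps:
c(O, S) = -5
c(2, -17)**2 = (-5)**2 = 25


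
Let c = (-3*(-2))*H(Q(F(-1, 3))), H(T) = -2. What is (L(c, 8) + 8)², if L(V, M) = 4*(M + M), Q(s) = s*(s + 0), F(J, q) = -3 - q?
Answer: 5184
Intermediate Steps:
Q(s) = s² (Q(s) = s*s = s²)
c = -12 (c = -3*(-2)*(-2) = 6*(-2) = -12)
L(V, M) = 8*M (L(V, M) = 4*(2*M) = 8*M)
(L(c, 8) + 8)² = (8*8 + 8)² = (64 + 8)² = 72² = 5184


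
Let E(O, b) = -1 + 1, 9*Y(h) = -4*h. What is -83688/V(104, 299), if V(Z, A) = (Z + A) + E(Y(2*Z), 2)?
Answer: -83688/403 ≈ -207.66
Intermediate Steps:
Y(h) = -4*h/9 (Y(h) = (-4*h)/9 = -4*h/9)
E(O, b) = 0
V(Z, A) = A + Z (V(Z, A) = (Z + A) + 0 = (A + Z) + 0 = A + Z)
-83688/V(104, 299) = -83688/(299 + 104) = -83688/403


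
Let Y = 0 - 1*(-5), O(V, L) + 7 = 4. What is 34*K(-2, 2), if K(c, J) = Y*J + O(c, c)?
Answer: 238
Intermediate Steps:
O(V, L) = -3 (O(V, L) = -7 + 4 = -3)
Y = 5 (Y = 0 + 5 = 5)
K(c, J) = -3 + 5*J (K(c, J) = 5*J - 3 = -3 + 5*J)
34*K(-2, 2) = 34*(-3 + 5*2) = 34*(-3 + 10) = 34*7 = 238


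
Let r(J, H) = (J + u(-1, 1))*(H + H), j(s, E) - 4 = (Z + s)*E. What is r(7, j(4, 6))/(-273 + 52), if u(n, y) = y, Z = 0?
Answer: -448/221 ≈ -2.0271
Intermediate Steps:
j(s, E) = 4 + E*s (j(s, E) = 4 + (0 + s)*E = 4 + s*E = 4 + E*s)
r(J, H) = 2*H*(1 + J) (r(J, H) = (J + 1)*(H + H) = (1 + J)*(2*H) = 2*H*(1 + J))
r(7, j(4, 6))/(-273 + 52) = (2*(4 + 6*4)*(1 + 7))/(-273 + 52) = (2*(4 + 24)*8)/(-221) = -2*28*8/221 = -1/221*448 = -448/221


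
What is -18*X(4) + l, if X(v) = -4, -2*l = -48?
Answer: 96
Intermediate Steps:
l = 24 (l = -½*(-48) = 24)
-18*X(4) + l = -18*(-4) + 24 = 72 + 24 = 96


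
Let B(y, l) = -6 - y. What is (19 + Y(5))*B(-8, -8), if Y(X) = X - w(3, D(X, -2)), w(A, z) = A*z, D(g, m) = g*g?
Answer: -102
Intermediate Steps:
D(g, m) = g**2
Y(X) = X - 3*X**2
(19 + Y(5))*B(-8, -8) = (19 + 5*(1 - 3*5))*(-6 - 1*(-8)) = (19 + 5*(1 - 15))*(-6 + 8) = (19 + 5*(-14))*2 = (19 - 70)*2 = -51*2 = -102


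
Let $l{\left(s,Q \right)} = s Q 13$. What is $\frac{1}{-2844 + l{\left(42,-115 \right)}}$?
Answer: $- \frac{1}{65634} \approx -1.5236 \cdot 10^{-5}$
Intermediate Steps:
$l{\left(s,Q \right)} = 13 Q s$ ($l{\left(s,Q \right)} = s 13 Q = 13 Q s$)
$\frac{1}{-2844 + l{\left(42,-115 \right)}} = \frac{1}{-2844 + 13 \left(-115\right) 42} = \frac{1}{-2844 - 62790} = \frac{1}{-65634} = - \frac{1}{65634}$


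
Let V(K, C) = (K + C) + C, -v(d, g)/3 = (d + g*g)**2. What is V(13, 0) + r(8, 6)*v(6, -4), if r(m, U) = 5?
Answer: -7247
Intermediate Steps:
v(d, g) = -3*(d + g**2)**2 (v(d, g) = -3*(d + g*g)**2 = -3*(d + g**2)**2)
V(K, C) = K + 2*C (V(K, C) = (C + K) + C = K + 2*C)
V(13, 0) + r(8, 6)*v(6, -4) = (13 + 2*0) + 5*(-3*(6 + (-4)**2)**2) = (13 + 0) + 5*(-3*(6 + 16)**2) = 13 + 5*(-3*22**2) = 13 + 5*(-3*484) = 13 + 5*(-1452) = 13 - 7260 = -7247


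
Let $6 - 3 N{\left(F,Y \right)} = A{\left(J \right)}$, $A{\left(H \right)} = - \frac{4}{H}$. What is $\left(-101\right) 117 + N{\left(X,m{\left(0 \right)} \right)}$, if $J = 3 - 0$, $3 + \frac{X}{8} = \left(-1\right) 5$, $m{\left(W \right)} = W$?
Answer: $- \frac{106331}{9} \approx -11815.0$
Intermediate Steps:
$X = -64$ ($X = -24 + 8 \left(\left(-1\right) 5\right) = -24 + 8 \left(-5\right) = -24 - 40 = -64$)
$J = 3$ ($J = 3 + 0 = 3$)
$N{\left(F,Y \right)} = \frac{22}{9}$ ($N{\left(F,Y \right)} = 2 - \frac{\left(-4\right) \frac{1}{3}}{3} = 2 - - \frac{4}{9} = 2 + \frac{4}{9} = \frac{22}{9}$)
$\left(-101\right) 117 + N{\left(X,m{\left(0 \right)} \right)} = \left(-101\right) 117 + \frac{22}{9} = -11817 + \frac{22}{9} = - \frac{106331}{9}$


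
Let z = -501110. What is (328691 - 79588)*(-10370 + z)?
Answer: -127411202440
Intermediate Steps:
(328691 - 79588)*(-10370 + z) = (328691 - 79588)*(-10370 - 501110) = 249103*(-511480) = -127411202440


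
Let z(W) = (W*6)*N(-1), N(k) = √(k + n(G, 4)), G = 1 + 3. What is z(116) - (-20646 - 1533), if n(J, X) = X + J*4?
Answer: 22179 + 696*√19 ≈ 25213.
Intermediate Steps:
G = 4
n(J, X) = X + 4*J
N(k) = √(20 + k) (N(k) = √(k + (4 + 4*4)) = √(k + (4 + 16)) = √(k + 20) = √(20 + k))
z(W) = 6*W*√19 (z(W) = (W*6)*√(20 - 1) = (6*W)*√19 = 6*W*√19)
z(116) - (-20646 - 1533) = 6*116*√19 - (-20646 - 1533) = 696*√19 - 1*(-22179) = 696*√19 + 22179 = 22179 + 696*√19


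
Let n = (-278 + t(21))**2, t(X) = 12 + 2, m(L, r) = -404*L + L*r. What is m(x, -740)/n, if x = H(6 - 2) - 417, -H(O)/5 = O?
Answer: 5681/792 ≈ 7.1730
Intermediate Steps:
H(O) = -5*O
x = -437 (x = -5*(6 - 2) - 417 = -5*4 - 417 = -20 - 417 = -437)
t(X) = 14
n = 69696 (n = (-278 + 14)**2 = (-264)**2 = 69696)
m(x, -740)/n = -437*(-404 - 740)/69696 = -437*(-1144)*(1/69696) = 499928*(1/69696) = 5681/792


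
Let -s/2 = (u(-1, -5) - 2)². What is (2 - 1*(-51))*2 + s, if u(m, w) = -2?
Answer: 74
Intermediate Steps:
s = -32 (s = -2*(-2 - 2)² = -2*(-4)² = -2*16 = -32)
(2 - 1*(-51))*2 + s = (2 - 1*(-51))*2 - 32 = (2 + 51)*2 - 32 = 53*2 - 32 = 106 - 32 = 74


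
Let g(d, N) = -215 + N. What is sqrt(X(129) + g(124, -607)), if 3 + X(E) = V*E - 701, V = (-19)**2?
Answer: sqrt(45043) ≈ 212.23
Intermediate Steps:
V = 361
X(E) = -704 + 361*E (X(E) = -3 + (361*E - 701) = -3 + (-701 + 361*E) = -704 + 361*E)
sqrt(X(129) + g(124, -607)) = sqrt((-704 + 361*129) + (-215 - 607)) = sqrt((-704 + 46569) - 822) = sqrt(45865 - 822) = sqrt(45043)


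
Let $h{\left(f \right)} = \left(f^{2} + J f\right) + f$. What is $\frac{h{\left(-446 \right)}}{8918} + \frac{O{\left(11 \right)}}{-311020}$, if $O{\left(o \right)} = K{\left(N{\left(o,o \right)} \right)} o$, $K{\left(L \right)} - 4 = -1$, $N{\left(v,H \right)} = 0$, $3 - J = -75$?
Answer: $\frac{25454040673}{1386838180} \approx 18.354$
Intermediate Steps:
$J = 78$ ($J = 3 - -75 = 3 + 75 = 78$)
$h{\left(f \right)} = f^{2} + 79 f$ ($h{\left(f \right)} = \left(f^{2} + 78 f\right) + f = f^{2} + 79 f$)
$K{\left(L \right)} = 3$ ($K{\left(L \right)} = 4 - 1 = 3$)
$O{\left(o \right)} = 3 o$
$\frac{h{\left(-446 \right)}}{8918} + \frac{O{\left(11 \right)}}{-311020} = \frac{\left(-446\right) \left(79 - 446\right)}{8918} + \frac{3 \cdot 11}{-311020} = \left(-446\right) \left(-367\right) \frac{1}{8918} + 33 \left(- \frac{1}{311020}\right) = 163682 \cdot \frac{1}{8918} - \frac{33}{311020} = \frac{81841}{4459} - \frac{33}{311020} = \frac{25454040673}{1386838180}$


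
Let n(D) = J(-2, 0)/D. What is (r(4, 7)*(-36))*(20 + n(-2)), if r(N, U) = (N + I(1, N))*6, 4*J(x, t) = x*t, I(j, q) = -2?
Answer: -8640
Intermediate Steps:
J(x, t) = t*x/4 (J(x, t) = (x*t)/4 = (t*x)/4 = t*x/4)
n(D) = 0 (n(D) = ((¼)*0*(-2))/D = 0/D = 0)
r(N, U) = -12 + 6*N (r(N, U) = (N - 2)*6 = (-2 + N)*6 = -12 + 6*N)
(r(4, 7)*(-36))*(20 + n(-2)) = ((-12 + 6*4)*(-36))*(20 + 0) = ((-12 + 24)*(-36))*20 = (12*(-36))*20 = -432*20 = -8640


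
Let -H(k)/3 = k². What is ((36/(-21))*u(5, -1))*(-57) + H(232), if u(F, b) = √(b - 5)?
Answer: -161472 + 684*I*√6/7 ≈ -1.6147e+5 + 239.35*I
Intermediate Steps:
H(k) = -3*k²
u(F, b) = √(-5 + b)
((36/(-21))*u(5, -1))*(-57) + H(232) = ((36/(-21))*√(-5 - 1))*(-57) - 3*232² = ((36*(-1/21))*√(-6))*(-57) - 3*53824 = -12*I*√6/7*(-57) - 161472 = 684*I*√6/7 - 161472 = -161472 + 684*I*√6/7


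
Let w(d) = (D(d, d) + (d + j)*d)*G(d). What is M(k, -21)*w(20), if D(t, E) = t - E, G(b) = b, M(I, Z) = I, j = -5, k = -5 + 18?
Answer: 78000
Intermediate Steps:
k = 13
w(d) = d**2*(-5 + d) (w(d) = ((d - d) + (d - 5)*d)*d = (0 + (-5 + d)*d)*d = (0 + d*(-5 + d))*d = (d*(-5 + d))*d = d**2*(-5 + d))
M(k, -21)*w(20) = 13*(20**2*(-5 + 20)) = 13*(400*15) = 13*6000 = 78000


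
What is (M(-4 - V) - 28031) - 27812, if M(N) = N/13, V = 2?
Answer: -725965/13 ≈ -55843.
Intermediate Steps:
M(N) = N/13
(M(-4 - V) - 28031) - 27812 = ((-4 - 1*2)/13 - 28031) - 27812 = ((-4 - 2)/13 - 28031) - 27812 = ((1/13)*(-6) - 28031) - 27812 = (-6/13 - 28031) - 27812 = -364409/13 - 27812 = -725965/13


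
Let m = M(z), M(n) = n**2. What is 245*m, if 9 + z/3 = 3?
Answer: 79380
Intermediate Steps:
z = -18 (z = -27 + 3*3 = -27 + 9 = -18)
m = 324 (m = (-18)**2 = 324)
245*m = 245*324 = 79380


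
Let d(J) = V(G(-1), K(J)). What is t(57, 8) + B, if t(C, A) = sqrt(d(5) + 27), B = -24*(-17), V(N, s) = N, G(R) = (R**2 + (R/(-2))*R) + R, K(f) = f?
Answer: 408 + sqrt(106)/2 ≈ 413.15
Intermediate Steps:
G(R) = R + R**2/2 (G(R) = (R**2 + (R*(-1/2))*R) + R = (R**2 + (-R/2)*R) + R = (R**2 - R**2/2) + R = R**2/2 + R = R + R**2/2)
B = 408
d(J) = -1/2 (d(J) = (1/2)*(-1)*(2 - 1) = (1/2)*(-1)*1 = -1/2)
t(C, A) = sqrt(106)/2 (t(C, A) = sqrt(-1/2 + 27) = sqrt(53/2) = sqrt(106)/2)
t(57, 8) + B = sqrt(106)/2 + 408 = 408 + sqrt(106)/2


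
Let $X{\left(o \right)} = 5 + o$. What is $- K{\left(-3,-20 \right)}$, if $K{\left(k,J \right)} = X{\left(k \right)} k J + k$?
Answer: $-117$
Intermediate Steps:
$K{\left(k,J \right)} = k + J k \left(5 + k\right)$ ($K{\left(k,J \right)} = \left(5 + k\right) k J + k = k \left(5 + k\right) J + k = J k \left(5 + k\right) + k = k + J k \left(5 + k\right)$)
$- K{\left(-3,-20 \right)} = - \left(-3\right) \left(1 - 20 \left(5 - 3\right)\right) = - \left(-3\right) \left(1 - 40\right) = - \left(-3\right) \left(-39\right) = \left(-1\right) 117 = -117$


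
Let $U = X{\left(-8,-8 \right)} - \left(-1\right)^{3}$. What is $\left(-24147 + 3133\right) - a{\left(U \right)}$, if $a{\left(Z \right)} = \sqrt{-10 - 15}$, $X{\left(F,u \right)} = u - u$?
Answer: $-21014 - 5 i \approx -21014.0 - 5.0 i$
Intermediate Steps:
$X{\left(F,u \right)} = 0$
$U = 1$ ($U = 0 - \left(-1\right)^{3} = 0 - -1 = 0 + 1 = 1$)
$a{\left(Z \right)} = 5 i$ ($a{\left(Z \right)} = \sqrt{-25} = 5 i$)
$\left(-24147 + 3133\right) - a{\left(U \right)} = \left(-24147 + 3133\right) - 5 i = -21014 - 5 i$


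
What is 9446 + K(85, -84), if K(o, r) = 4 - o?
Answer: 9365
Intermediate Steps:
9446 + K(85, -84) = 9446 + (4 - 1*85) = 9446 + (4 - 85) = 9446 - 81 = 9365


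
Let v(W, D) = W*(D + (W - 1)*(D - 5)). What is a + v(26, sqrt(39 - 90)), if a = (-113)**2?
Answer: 9519 + 676*I*sqrt(51) ≈ 9519.0 + 4827.6*I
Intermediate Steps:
v(W, D) = W*(D + (-1 + W)*(-5 + D))
a = 12769
a + v(26, sqrt(39 - 90)) = 12769 + 26*(5 - 5*26 + sqrt(39 - 90)*26) = 12769 + 26*(5 - 130 + sqrt(-51)*26) = 12769 + 26*(5 - 130 + (I*sqrt(51))*26) = 12769 + 26*(5 - 130 + 26*I*sqrt(51)) = 12769 + 26*(-125 + 26*I*sqrt(51)) = 12769 + (-3250 + 676*I*sqrt(51)) = 9519 + 676*I*sqrt(51)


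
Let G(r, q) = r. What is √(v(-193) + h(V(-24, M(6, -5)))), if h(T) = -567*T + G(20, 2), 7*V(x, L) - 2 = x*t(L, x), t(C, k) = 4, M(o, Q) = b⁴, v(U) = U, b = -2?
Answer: √7441 ≈ 86.261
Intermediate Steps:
M(o, Q) = 16 (M(o, Q) = (-2)⁴ = 16)
V(x, L) = 2/7 + 4*x/7 (V(x, L) = 2/7 + (x*4)/7 = 2/7 + (4*x)/7 = 2/7 + 4*x/7)
h(T) = 20 - 567*T (h(T) = -567*T + 20 = 20 - 567*T)
√(v(-193) + h(V(-24, M(6, -5)))) = √(-193 + (20 - 567*(2/7 + (4/7)*(-24)))) = √(-193 + (20 - 567*(2/7 - 96/7))) = √(-193 + (20 - 567*(-94/7))) = √(-193 + (20 + 7614)) = √(-193 + 7634) = √7441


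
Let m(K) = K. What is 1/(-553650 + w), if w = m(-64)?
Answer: -1/553714 ≈ -1.8060e-6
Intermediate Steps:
w = -64
1/(-553650 + w) = 1/(-553650 - 64) = 1/(-553714) = -1/553714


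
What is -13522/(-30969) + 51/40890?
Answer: 184831333/422107470 ≈ 0.43788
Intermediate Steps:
-13522/(-30969) + 51/40890 = -13522*(-1/30969) + 51*(1/40890) = 13522/30969 + 17/13630 = 184831333/422107470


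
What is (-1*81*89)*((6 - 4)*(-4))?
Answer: 57672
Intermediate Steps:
(-1*81*89)*((6 - 4)*(-4)) = (-81*89)*(2*(-4)) = -7209*(-8) = 57672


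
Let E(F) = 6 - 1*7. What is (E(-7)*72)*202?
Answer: -14544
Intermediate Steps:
E(F) = -1 (E(F) = 6 - 7 = -1)
(E(-7)*72)*202 = -1*72*202 = -72*202 = -14544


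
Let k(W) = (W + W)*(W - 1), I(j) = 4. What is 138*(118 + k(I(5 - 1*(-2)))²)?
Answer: 95772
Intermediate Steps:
k(W) = 2*W*(-1 + W) (k(W) = (2*W)*(-1 + W) = 2*W*(-1 + W))
138*(118 + k(I(5 - 1*(-2)))²) = 138*(118 + (2*4*(-1 + 4))²) = 138*(118 + (2*4*3)²) = 138*(118 + 24²) = 138*(118 + 576) = 138*694 = 95772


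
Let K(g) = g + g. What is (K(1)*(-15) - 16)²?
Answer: 2116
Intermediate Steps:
K(g) = 2*g
(K(1)*(-15) - 16)² = ((2*1)*(-15) - 16)² = (2*(-15) - 16)² = (-30 - 16)² = (-46)² = 2116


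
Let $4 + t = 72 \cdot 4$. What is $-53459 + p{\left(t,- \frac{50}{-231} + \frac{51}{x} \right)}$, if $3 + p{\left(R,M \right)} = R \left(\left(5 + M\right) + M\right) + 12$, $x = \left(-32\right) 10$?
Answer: $- \frac{480457651}{9240} \approx -51998.0$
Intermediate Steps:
$x = -320$
$t = 284$ ($t = -4 + 72 \cdot 4 = -4 + 288 = 284$)
$p{\left(R,M \right)} = 9 + R \left(5 + 2 M\right)$ ($p{\left(R,M \right)} = -3 + \left(R \left(\left(5 + M\right) + M\right) + 12\right) = -3 + \left(R \left(5 + 2 M\right) + 12\right) = -3 + \left(12 + R \left(5 + 2 M\right)\right) = 9 + R \left(5 + 2 M\right)$)
$-53459 + p{\left(t,- \frac{50}{-231} + \frac{51}{x} \right)} = -53459 + \left(9 + 5 \cdot 284 + 2 \left(- \frac{50}{-231} + \frac{51}{-320}\right) 284\right) = -53459 + \left(9 + 1420 + 2 \left(\left(-50\right) \left(- \frac{1}{231}\right) + 51 \left(- \frac{1}{320}\right)\right) 284\right) = -53459 + \left(9 + 1420 + 2 \left(\frac{50}{231} - \frac{51}{320}\right) 284\right) = -53459 + \left(9 + 1420 + 2 \cdot \frac{4219}{73920} \cdot 284\right) = -53459 + \left(9 + 1420 + \frac{299549}{9240}\right) = -53459 + \frac{13503509}{9240} = - \frac{480457651}{9240}$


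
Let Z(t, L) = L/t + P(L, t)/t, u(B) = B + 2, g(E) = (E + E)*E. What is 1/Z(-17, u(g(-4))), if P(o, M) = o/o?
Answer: -17/35 ≈ -0.48571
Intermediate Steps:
P(o, M) = 1
g(E) = 2*E² (g(E) = (2*E)*E = 2*E²)
u(B) = 2 + B
Z(t, L) = 1/t + L/t (Z(t, L) = L/t + 1/t = 1/t + L/t)
1/Z(-17, u(g(-4))) = 1/((1 + (2 + 2*(-4)²))/(-17)) = 1/(-(1 + (2 + 2*16))/17) = 1/(-(1 + (2 + 32))/17) = 1/(-(1 + 34)/17) = 1/(-1/17*35) = 1/(-35/17) = -17/35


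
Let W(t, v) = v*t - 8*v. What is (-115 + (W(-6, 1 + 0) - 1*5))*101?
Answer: -13534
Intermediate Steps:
W(t, v) = -8*v + t*v (W(t, v) = t*v - 8*v = -8*v + t*v)
(-115 + (W(-6, 1 + 0) - 1*5))*101 = (-115 + ((1 + 0)*(-8 - 6) - 1*5))*101 = (-115 + (1*(-14) - 5))*101 = (-115 + (-14 - 5))*101 = (-115 - 19)*101 = -134*101 = -13534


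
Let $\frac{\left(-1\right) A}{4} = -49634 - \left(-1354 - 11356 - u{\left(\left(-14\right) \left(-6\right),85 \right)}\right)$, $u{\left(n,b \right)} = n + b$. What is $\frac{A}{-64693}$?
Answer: $- \frac{147020}{64693} \approx -2.2726$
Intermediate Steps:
$u{\left(n,b \right)} = b + n$
$A = 147020$ ($A = - 4 \left(-49634 + \left(\left(85 - -84\right) - \left(-1354 - 11356\right)\right)\right) = - 4 \left(-49634 + \left(\left(85 + 84\right) - \left(-1354 - 11356\right)\right)\right) = - 4 \left(-49634 + \left(169 - -12710\right)\right) = - 4 \left(-49634 + \left(169 + 12710\right)\right) = - 4 \left(-49634 + 12879\right) = \left(-4\right) \left(-36755\right) = 147020$)
$\frac{A}{-64693} = \frac{147020}{-64693} = 147020 \left(- \frac{1}{64693}\right) = - \frac{147020}{64693}$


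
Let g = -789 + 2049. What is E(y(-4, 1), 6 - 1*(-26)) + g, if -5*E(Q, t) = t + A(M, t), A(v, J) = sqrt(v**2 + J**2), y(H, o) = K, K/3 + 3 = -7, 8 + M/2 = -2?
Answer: 6268/5 - 4*sqrt(89)/5 ≈ 1246.1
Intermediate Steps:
M = -20 (M = -16 + 2*(-2) = -16 - 4 = -20)
K = -30 (K = -9 + 3*(-7) = -9 - 21 = -30)
y(H, o) = -30
A(v, J) = sqrt(J**2 + v**2)
g = 1260
E(Q, t) = -t/5 - sqrt(400 + t**2)/5 (E(Q, t) = -(t + sqrt(t**2 + (-20)**2))/5 = -(t + sqrt(t**2 + 400))/5 = -(t + sqrt(400 + t**2))/5 = -t/5 - sqrt(400 + t**2)/5)
E(y(-4, 1), 6 - 1*(-26)) + g = (-(6 - 1*(-26))/5 - sqrt(400 + (6 - 1*(-26))**2)/5) + 1260 = (-(6 + 26)/5 - sqrt(400 + (6 + 26)**2)/5) + 1260 = (-1/5*32 - sqrt(400 + 32**2)/5) + 1260 = (-32/5 - sqrt(400 + 1024)/5) + 1260 = (-32/5 - 4*sqrt(89)/5) + 1260 = 6268/5 - 4*sqrt(89)/5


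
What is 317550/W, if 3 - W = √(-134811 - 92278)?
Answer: 476325/113549 + 158775*I*√227089/113549 ≈ 4.1949 + 666.34*I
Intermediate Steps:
W = 3 - I*√227089 (W = 3 - √(-134811 - 92278) = 3 - √(-227089) = 3 - I*√227089 ≈ 3.0 - 476.54*I)
317550/W = 317550/(3 - I*√227089)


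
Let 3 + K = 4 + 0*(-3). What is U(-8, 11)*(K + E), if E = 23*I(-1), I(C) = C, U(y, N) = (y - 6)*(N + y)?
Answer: 924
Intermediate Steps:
K = 1 (K = -3 + (4 + 0*(-3)) = -3 + (4 + 0) = -3 + 4 = 1)
U(y, N) = (-6 + y)*(N + y)
E = -23 (E = 23*(-1) = -23)
U(-8, 11)*(K + E) = ((-8)**2 - 6*11 - 6*(-8) + 11*(-8))*(1 - 23) = (64 - 66 + 48 - 88)*(-22) = -42*(-22) = 924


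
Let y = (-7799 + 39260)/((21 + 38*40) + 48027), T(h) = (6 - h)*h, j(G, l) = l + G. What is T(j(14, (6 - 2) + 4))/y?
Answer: -17447936/31461 ≈ -554.59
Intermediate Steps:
j(G, l) = G + l
T(h) = h*(6 - h)
y = 31461/49568 (y = 31461/((21 + 1520) + 48027) = 31461/(1541 + 48027) = 31461/49568 ≈ 0.63470)
T(j(14, (6 - 2) + 4))/y = ((14 + ((6 - 2) + 4))*(6 - (14 + ((6 - 2) + 4))))/(31461/49568) = ((14 + (4 + 4))*(6 - (14 + (4 + 4))))*(49568/31461) = ((14 + 8)*(6 - (14 + 8)))*(49568/31461) = (22*(6 - 1*22))*(49568/31461) = (22*(6 - 22))*(49568/31461) = (22*(-16))*(49568/31461) = -352*49568/31461 = -17447936/31461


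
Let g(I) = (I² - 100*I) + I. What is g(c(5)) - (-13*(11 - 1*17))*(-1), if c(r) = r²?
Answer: -1772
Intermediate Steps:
g(I) = I² - 99*I
g(c(5)) - (-13*(11 - 1*17))*(-1) = 5²*(-99 + 5²) - (-13*(11 - 1*17))*(-1) = 25*(-99 + 25) - (-13*(11 - 17))*(-1) = 25*(-74) - (-13*(-6))*(-1) = -1850 - 78*(-1) = -1850 - 1*(-78) = -1850 + 78 = -1772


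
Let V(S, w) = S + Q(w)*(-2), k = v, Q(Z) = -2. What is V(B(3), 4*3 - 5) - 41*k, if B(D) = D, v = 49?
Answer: -2002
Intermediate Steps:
k = 49
V(S, w) = 4 + S (V(S, w) = S - 2*(-2) = S + 4 = 4 + S)
V(B(3), 4*3 - 5) - 41*k = (4 + 3) - 41*49 = 7 - 2009 = -2002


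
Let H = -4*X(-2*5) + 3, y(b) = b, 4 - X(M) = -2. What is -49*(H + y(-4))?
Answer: 1225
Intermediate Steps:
X(M) = 6 (X(M) = 4 - 1*(-2) = 4 + 2 = 6)
H = -21 (H = -4*6 + 3 = -24 + 3 = -21)
-49*(H + y(-4)) = -49*(-21 - 4) = -49*(-25) = 1225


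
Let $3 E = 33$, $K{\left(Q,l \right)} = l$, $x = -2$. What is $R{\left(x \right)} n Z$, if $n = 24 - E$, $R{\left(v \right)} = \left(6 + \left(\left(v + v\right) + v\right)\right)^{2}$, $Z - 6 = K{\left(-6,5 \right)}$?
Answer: $0$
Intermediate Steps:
$Z = 11$ ($Z = 6 + 5 = 11$)
$E = 11$ ($E = \frac{1}{3} \cdot 33 = 11$)
$R{\left(v \right)} = \left(6 + 3 v\right)^{2}$ ($R{\left(v \right)} = \left(6 + \left(2 v + v\right)\right)^{2} = \left(6 + 3 v\right)^{2}$)
$n = 13$ ($n = 24 - 11 = 13$)
$R{\left(x \right)} n Z = 9 \left(2 - 2\right)^{2} \cdot 13 \cdot 11 = 9 \cdot 0^{2} \cdot 13 \cdot 11 = 9 \cdot 0 \cdot 13 \cdot 11 = 0 \cdot 13 \cdot 11 = 0 \cdot 11 = 0$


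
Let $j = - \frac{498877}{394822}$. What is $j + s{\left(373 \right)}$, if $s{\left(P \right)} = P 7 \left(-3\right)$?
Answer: $- \frac{3093139603}{394822} \approx -7834.3$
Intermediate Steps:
$s{\left(P \right)} = - 21 P$ ($s{\left(P \right)} = 7 P \left(-3\right) = - 21 P$)
$j = - \frac{498877}{394822}$ ($j = \left(-498877\right) \frac{1}{394822} = - \frac{498877}{394822} \approx -1.2635$)
$j + s{\left(373 \right)} = - \frac{498877}{394822} - 7833 = - \frac{3093139603}{394822}$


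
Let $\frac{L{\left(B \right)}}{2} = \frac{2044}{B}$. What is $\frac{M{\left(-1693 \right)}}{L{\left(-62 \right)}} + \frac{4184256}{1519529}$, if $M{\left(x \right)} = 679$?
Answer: $- \frac{3347420951}{443702468} \approx -7.5443$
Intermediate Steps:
$L{\left(B \right)} = \frac{4088}{B}$ ($L{\left(B \right)} = 2 \frac{2044}{B} = \frac{4088}{B}$)
$\frac{M{\left(-1693 \right)}}{L{\left(-62 \right)}} + \frac{4184256}{1519529} = \frac{679}{4088 \frac{1}{-62}} + \frac{4184256}{1519529} = \frac{679}{4088 \left(- \frac{1}{62}\right)} + 4184256 \cdot \frac{1}{1519529} = \frac{679}{- \frac{2044}{31}} + \frac{4184256}{1519529} = 679 \left(- \frac{31}{2044}\right) + \frac{4184256}{1519529} = - \frac{3007}{292} + \frac{4184256}{1519529} = - \frac{3347420951}{443702468}$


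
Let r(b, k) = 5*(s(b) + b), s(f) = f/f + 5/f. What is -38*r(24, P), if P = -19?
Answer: -57475/12 ≈ -4789.6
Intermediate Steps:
s(f) = 1 + 5/f
r(b, k) = 5*b + 5*(5 + b)/b (r(b, k) = 5*((5 + b)/b + b) = 5*(b + (5 + b)/b) = 5*b + 5*(5 + b)/b)
-38*r(24, P) = -38*(5 + 5*24 + 25/24) = -38*(5 + 120 + 25*(1/24)) = -38*(5 + 120 + 25/24) = -38*3025/24 = -57475/12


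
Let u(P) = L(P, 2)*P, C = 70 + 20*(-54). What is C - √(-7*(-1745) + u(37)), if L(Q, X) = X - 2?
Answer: -1010 - √12215 ≈ -1120.5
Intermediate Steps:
L(Q, X) = -2 + X
C = -1010 (C = 70 - 1080 = -1010)
u(P) = 0 (u(P) = (-2 + 2)*P = 0*P = 0)
C - √(-7*(-1745) + u(37)) = -1010 - √(-7*(-1745) + 0) = -1010 - √(12215 + 0) = -1010 - √12215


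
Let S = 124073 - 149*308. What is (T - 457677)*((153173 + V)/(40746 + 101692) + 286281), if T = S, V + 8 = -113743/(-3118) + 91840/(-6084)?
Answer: -1411332062893064984146/12990559257 ≈ -1.0864e+11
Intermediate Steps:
S = 78181 (S = 124073 - 1*45892 = 124073 - 45892 = 78181)
V = 63473999/4742478 (V = -8 + (-113743/(-3118) + 91840/(-6084)) = -8 + (-113743*(-1/3118) + 91840*(-1/6084)) = -8 + (113743/3118 - 22960/1521) = -8 + 101413823/4742478 = 63473999/4742478 ≈ 13.384)
T = 78181
(T - 457677)*((153173 + V)/(40746 + 101692) + 286281) = (78181 - 457677)*((153173 + 63473999/4742478)/(40746 + 101692) + 286281) = -379496*((726483056693/4742478)/142438 + 286281) = -379496*((726483056693/4742478)*(1/142438) + 286281) = -379496*(726483056693/675509081364 + 286281) = -379496*193386141805023977/675509081364 = -1411332062893064984146/12990559257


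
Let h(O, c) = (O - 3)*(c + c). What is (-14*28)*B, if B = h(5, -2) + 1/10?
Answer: 15484/5 ≈ 3096.8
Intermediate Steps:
h(O, c) = 2*c*(-3 + O) (h(O, c) = (-3 + O)*(2*c) = 2*c*(-3 + O))
B = -79/10 (B = 2*(-2)*(-3 + 5) + 1/10 = 2*(-2)*2 + 1/10 = -8 + 1/10 = -79/10 ≈ -7.9000)
(-14*28)*B = -14*28*(-79/10) = -392*(-79/10) = 15484/5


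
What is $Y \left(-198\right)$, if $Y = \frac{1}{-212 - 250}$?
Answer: $\frac{3}{7} \approx 0.42857$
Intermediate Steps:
$Y = - \frac{1}{462}$ ($Y = \frac{1}{-462} = - \frac{1}{462} \approx -0.0021645$)
$Y \left(-198\right) = \left(- \frac{1}{462}\right) \left(-198\right) = \frac{3}{7}$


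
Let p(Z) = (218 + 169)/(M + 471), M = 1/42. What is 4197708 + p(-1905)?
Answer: 83043273618/19783 ≈ 4.1977e+6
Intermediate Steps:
M = 1/42 ≈ 0.023810
p(Z) = 16254/19783 (p(Z) = (218 + 169)/(1/42 + 471) = 387/(19783/42) = 387*(42/19783) = 16254/19783)
4197708 + p(-1905) = 4197708 + 16254/19783 = 83043273618/19783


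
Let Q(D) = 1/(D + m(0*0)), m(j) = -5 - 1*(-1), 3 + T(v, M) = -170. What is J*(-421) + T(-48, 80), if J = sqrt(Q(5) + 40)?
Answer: -173 - 421*sqrt(41) ≈ -2868.7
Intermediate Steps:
T(v, M) = -173 (T(v, M) = -3 - 170 = -173)
m(j) = -4 (m(j) = -5 + 1 = -4)
Q(D) = 1/(-4 + D) (Q(D) = 1/(D - 4) = 1/(-4 + D))
J = sqrt(41) (J = sqrt(1/(-4 + 5) + 40) = sqrt(1/1 + 40) = sqrt(1 + 40) = sqrt(41) ≈ 6.4031)
J*(-421) + T(-48, 80) = sqrt(41)*(-421) - 173 = -421*sqrt(41) - 173 = -173 - 421*sqrt(41)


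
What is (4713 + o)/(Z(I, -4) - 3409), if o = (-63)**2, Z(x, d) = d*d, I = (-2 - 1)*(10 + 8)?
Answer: -2894/1131 ≈ -2.5588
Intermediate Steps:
I = -54 (I = -3*18 = -54)
Z(x, d) = d**2
o = 3969
(4713 + o)/(Z(I, -4) - 3409) = (4713 + 3969)/((-4)**2 - 3409) = 8682/(16 - 3409) = 8682/(-3393) = 8682*(-1/3393) = -2894/1131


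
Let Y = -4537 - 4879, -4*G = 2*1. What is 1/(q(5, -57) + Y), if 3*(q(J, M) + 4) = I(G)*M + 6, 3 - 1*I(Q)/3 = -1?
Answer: -1/9646 ≈ -0.00010367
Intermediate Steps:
G = -1/2 ≈ -0.50000
Y = -9416
I(Q) = 12 (I(Q) = 9 - 3*(-1) = 9 + 3 = 12)
q(J, M) = -2 + 4*M (q(J, M) = -4 + (12*M + 6)/3 = -4 + (6 + 12*M)/3 = -4 + (2 + 4*M) = -2 + 4*M)
1/(q(5, -57) + Y) = 1/((-2 + 4*(-57)) - 9416) = 1/((-2 - 228) - 9416) = 1/(-230 - 9416) = 1/(-9646) = -1/9646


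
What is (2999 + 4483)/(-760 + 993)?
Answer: 7482/233 ≈ 32.112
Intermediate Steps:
(2999 + 4483)/(-760 + 993) = 7482/233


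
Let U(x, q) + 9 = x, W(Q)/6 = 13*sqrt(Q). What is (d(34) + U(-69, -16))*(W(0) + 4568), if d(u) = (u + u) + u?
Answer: 109632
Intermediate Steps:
W(Q) = 78*sqrt(Q) (W(Q) = 6*(13*sqrt(Q)) = 78*sqrt(Q))
U(x, q) = -9 + x
d(u) = 3*u (d(u) = 2*u + u = 3*u)
(d(34) + U(-69, -16))*(W(0) + 4568) = (3*34 + (-9 - 69))*(78*sqrt(0) + 4568) = (102 - 78)*(78*0 + 4568) = 24*(0 + 4568) = 24*4568 = 109632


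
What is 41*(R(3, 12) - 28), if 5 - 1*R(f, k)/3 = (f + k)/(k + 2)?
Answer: -9307/14 ≈ -664.79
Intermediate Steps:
R(f, k) = 15 - 3*(f + k)/(2 + k) (R(f, k) = 15 - 3*(f + k)/(k + 2) = 15 - 3*(f + k)/(2 + k))
41*(R(3, 12) - 28) = 41*(3*(10 - 1*3 + 4*12)/(2 + 12) - 28) = 41*(3*(10 - 3 + 48)/14 - 28) = 41*(3*(1/14)*55 - 28) = 41*(165/14 - 28) = 41*(-227/14) = -9307/14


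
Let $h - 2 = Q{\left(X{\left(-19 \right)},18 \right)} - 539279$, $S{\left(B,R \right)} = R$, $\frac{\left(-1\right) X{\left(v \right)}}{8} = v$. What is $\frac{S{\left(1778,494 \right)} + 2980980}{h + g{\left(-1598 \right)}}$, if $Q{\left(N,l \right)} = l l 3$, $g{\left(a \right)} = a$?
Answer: $- \frac{2981474}{539903} \approx -5.5222$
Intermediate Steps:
$X{\left(v \right)} = - 8 v$
$Q{\left(N,l \right)} = 3 l^{2}$ ($Q{\left(N,l \right)} = l^{2} \cdot 3 = 3 l^{2}$)
$h = -538305$ ($h = 2 + \left(3 \cdot 18^{2} - 539279\right) = 2 + \left(3 \cdot 324 + \left(-562201 + 22922\right)\right) = 2 + \left(972 - 539279\right) = 2 - 538307 = -538305$)
$\frac{S{\left(1778,494 \right)} + 2980980}{h + g{\left(-1598 \right)}} = \frac{494 + 2980980}{-538305 - 1598} = \frac{2981474}{-539903} = 2981474 \left(- \frac{1}{539903}\right) = - \frac{2981474}{539903}$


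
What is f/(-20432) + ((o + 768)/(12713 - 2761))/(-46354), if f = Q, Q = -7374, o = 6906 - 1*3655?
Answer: 212603422049/589099265216 ≈ 0.36090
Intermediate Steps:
o = 3251 (o = 6906 - 3655 = 3251)
f = -7374
f/(-20432) + ((o + 768)/(12713 - 2761))/(-46354) = -7374/(-20432) + ((3251 + 768)/(12713 - 2761))/(-46354) = -7374*(-1/20432) + (4019/9952)*(-1/46354) = 3687/10216 + (4019*(1/9952))*(-1/46354) = 3687/10216 + (4019/9952)*(-1/46354) = 3687/10216 - 4019/461315008 = 212603422049/589099265216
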